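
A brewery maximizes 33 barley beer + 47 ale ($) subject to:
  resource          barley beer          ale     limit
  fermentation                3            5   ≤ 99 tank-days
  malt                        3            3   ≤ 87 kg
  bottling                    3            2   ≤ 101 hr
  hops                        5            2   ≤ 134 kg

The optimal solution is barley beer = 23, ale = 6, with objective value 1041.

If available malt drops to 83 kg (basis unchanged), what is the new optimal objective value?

1025

Binding: fermentation and malt. Non-binding: bottling (20 unused), hops (7 unused).
By complementary slackness, y = 0 for the non-binding constraints.
The binding rows give the dual system: 3·y_fermentation + 3·y_malt = 33 and 5·y_fermentation + 3·y_malt = 47.
This yields shadow prices y_fermentation = 7, y_malt = 4.
Δz = y_malt·Δb = 4 × (-4) = -16, so new z* = 1041 − 16 = 1025.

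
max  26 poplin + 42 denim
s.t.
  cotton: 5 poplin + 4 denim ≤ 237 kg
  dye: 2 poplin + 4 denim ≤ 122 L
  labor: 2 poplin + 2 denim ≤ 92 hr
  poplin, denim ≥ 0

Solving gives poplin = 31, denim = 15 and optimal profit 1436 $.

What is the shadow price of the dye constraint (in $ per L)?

8

At the optimum: cotton uses 215 of 237 (slack = 22); dye uses 122 of 122 (binding); labor uses 92 of 92 (binding).
By complementary slackness, y = 0 for the non-binding constraint.
The binding rows give the dual system: 2·y_dye + 2·y_labor = 26 and 4·y_dye + 2·y_labor = 42.
This yields shadow prices y_dye = 8, y_labor = 5.
Shadow price of dye = 8.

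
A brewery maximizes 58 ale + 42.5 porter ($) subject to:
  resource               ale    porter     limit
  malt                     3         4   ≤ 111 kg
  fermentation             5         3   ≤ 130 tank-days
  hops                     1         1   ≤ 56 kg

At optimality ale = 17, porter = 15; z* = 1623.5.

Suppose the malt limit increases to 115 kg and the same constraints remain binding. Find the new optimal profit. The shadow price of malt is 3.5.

Δb = 4, so new z* = 1623.5 + (3.5)·(4) = 1623.5 + 14 = 1637.5.

1637.5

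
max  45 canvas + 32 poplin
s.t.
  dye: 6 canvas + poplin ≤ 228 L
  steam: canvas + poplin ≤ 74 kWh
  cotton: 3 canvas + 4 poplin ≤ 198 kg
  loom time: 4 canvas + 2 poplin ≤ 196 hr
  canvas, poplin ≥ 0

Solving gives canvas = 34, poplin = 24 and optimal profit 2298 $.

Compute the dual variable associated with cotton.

At the optimum: dye uses 228 of 228 (binding); steam uses 58 of 74 (slack = 16); cotton uses 198 of 198 (binding); loom time uses 184 of 196 (slack = 12).
Since steam, loom time are not tight, their duals are 0.
The binding rows give the dual system: 6·y_dye + 3·y_cotton = 45 and 1·y_dye + 4·y_cotton = 32.
→ y_dye = 4 and y_cotton = 7.
Shadow price of cotton = 7.

7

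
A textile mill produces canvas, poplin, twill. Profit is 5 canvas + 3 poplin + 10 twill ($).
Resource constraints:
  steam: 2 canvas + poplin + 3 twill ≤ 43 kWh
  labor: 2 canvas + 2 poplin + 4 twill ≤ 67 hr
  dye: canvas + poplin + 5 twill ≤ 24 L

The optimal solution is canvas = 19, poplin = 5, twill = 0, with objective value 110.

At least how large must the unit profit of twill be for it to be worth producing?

Binding: steam and dye. Non-binding: labor (19 unused).
Since labor is not tight, its dual is 0.
From A_Bᵀ y = c: 2·y_steam + 1·y_dye = 5; 1·y_steam + 1·y_dye = 3.
→ y_steam = 2 and y_dye = 1.
twill enters the basis when its profit ≥ yᵀa₃ = 2·3 + 1·5 = 11.

11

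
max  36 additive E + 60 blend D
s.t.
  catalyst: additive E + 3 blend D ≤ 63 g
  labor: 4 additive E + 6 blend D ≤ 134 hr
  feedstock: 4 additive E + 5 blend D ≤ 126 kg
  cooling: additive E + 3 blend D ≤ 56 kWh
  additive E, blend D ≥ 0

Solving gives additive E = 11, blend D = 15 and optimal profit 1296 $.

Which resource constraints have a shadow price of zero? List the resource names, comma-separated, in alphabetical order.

catalyst, feedstock

catalyst: 56/63 (slack 7)
labor: 134/134 (binding)
feedstock: 119/126 (slack 7)
cooling: 56/56 (binding)
By complementary slackness, a constraint with positive slack has shadow price 0 → catalyst, feedstock.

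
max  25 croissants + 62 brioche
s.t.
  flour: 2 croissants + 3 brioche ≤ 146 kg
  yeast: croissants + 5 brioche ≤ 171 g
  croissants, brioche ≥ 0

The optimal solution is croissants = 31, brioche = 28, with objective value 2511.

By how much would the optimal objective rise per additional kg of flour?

Check each constraint at x*: flour 146/146 (tight); yeast 171/171 (tight).
Dual feasibility on the basic columns requires 2·y_flour + 1·y_yeast = 25, 3·y_flour + 5·y_yeast = 62.
Solving: y_flour = 9, y_yeast = 7.
Shadow price of flour = 9.

9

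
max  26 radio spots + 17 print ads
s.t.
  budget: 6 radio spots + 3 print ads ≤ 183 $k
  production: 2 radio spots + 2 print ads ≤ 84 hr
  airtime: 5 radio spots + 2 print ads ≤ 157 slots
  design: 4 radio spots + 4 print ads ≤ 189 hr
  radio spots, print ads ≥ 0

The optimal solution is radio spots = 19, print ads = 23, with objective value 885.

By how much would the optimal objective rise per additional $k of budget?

At the optimum: budget uses 183 of 183 (binding); production uses 84 of 84 (binding); airtime uses 141 of 157 (slack = 16); design uses 168 of 189 (slack = 21).
Slack constraints have shadow price 0 (complementary slackness).
The binding rows give the dual system: 6·y_budget + 2·y_production = 26 and 3·y_budget + 2·y_production = 17.
This yields shadow prices y_budget = 3, y_production = 4.
Shadow price of budget = 3.

3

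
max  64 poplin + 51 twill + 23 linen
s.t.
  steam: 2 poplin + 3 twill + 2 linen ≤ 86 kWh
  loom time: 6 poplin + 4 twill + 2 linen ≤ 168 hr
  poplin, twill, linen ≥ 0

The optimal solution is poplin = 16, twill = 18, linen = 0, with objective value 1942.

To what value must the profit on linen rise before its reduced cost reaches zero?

Both steam and loom time are binding at x*.
From A_Bᵀ y = c: 2·y_steam + 6·y_loom time = 64; 3·y_steam + 4·y_loom time = 51.
→ y_steam = 5 and y_loom time = 9.
linen enters the basis when its profit ≥ yᵀa₃ = 5·2 + 9·2 = 28.

28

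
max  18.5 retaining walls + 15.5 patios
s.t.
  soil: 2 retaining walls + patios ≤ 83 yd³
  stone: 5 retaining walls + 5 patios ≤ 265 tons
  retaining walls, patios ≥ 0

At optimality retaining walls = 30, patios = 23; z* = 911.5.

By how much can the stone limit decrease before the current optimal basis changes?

57.5

Binding constraints: soil, stone. The basis is B = [[2,1],[5,5]] with det 5.
Per unit decrease in stone, x* moves by d = (0.2, -0.4).
The basis stays optimal until patios reaches 0; allowable decrease = 57.5 tons.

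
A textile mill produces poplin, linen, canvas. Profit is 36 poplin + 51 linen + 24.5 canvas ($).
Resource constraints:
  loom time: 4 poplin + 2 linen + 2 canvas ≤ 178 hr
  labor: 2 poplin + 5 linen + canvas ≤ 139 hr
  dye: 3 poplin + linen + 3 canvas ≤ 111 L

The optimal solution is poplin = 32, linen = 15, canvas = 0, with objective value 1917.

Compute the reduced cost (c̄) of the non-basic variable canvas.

-2.5

Check each constraint at x*: loom time 158/178 (slack 20); labor 139/139 (tight); dye 111/111 (tight).
By complementary slackness, y = 0 for the non-binding constraint.
From A_Bᵀ y = c: 2·y_labor + 3·y_dye = 36; 5·y_labor + 1·y_dye = 51.
Solving: y_labor = 9, y_dye = 6.
Reduced cost of canvas: c₃ − yᵀa₃ = 24.5 − (9·1 + 6·3) = 24.5 − 27 = -2.5.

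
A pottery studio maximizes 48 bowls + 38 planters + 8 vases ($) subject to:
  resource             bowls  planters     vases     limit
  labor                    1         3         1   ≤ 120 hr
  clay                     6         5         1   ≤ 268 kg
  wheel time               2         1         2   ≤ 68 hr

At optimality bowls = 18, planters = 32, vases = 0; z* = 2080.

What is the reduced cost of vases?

Binding: clay and wheel time. Non-binding: labor (6 unused).
By complementary slackness, y = 0 for the non-binding constraint.
Dual feasibility on the basic columns requires 6·y_clay + 2·y_wheel time = 48, 5·y_clay + 1·y_wheel time = 38.
→ y_clay = 7 and y_wheel time = 3.
Reduced cost of vases: c₃ − yᵀa₃ = 8 − (7·1 + 3·2) = 8 − 13 = -5.

-5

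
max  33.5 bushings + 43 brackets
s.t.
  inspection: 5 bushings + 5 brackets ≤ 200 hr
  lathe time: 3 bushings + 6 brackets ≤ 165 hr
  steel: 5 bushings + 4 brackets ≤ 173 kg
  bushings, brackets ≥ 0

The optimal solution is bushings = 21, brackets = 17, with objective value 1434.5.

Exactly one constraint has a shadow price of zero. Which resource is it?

inspection

inspection: 190/200 (slack 10)
lathe time: 165/165 (binding)
steel: 173/173 (binding)
By complementary slackness, a constraint with positive slack has shadow price 0 → inspection.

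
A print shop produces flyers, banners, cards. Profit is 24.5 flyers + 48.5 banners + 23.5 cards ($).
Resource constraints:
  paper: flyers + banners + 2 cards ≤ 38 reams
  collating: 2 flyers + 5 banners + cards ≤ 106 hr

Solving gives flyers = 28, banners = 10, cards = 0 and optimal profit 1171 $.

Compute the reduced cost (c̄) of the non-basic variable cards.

-1.5

Check each constraint at x*: paper 38/38 (tight); collating 106/106 (tight).
The binding rows give the dual system: 1·y_paper + 2·y_collating = 24.5 and 1·y_paper + 5·y_collating = 48.5.
Solving: y_paper = 8.5, y_collating = 8.
Reduced cost of cards: c₃ − yᵀa₃ = 23.5 − (8.5·2 + 8·1) = 23.5 − 25 = -1.5.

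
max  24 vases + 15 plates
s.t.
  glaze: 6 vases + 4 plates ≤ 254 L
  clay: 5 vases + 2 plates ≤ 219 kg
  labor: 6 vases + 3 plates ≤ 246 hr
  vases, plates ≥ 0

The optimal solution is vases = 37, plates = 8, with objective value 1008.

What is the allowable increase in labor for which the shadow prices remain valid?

Binding constraints: glaze, labor. The basis is B = [[6,4],[6,3]] with det -6.
Per unit increase in labor, x* moves by d = (0.6667, -1).
The basis stays optimal until plates reaches 0; allowable increase = 8 hr.

8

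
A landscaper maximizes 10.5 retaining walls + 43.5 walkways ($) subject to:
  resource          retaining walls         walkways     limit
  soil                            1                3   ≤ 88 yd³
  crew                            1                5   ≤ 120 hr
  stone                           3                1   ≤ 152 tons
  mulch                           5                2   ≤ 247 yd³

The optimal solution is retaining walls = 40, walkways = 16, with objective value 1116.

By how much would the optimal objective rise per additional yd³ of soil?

4.5

Check each constraint at x*: soil 88/88 (tight); crew 120/120 (tight); stone 136/152 (slack 16); mulch 232/247 (slack 15).
By complementary slackness, y = 0 for the non-binding constraints.
The binding rows give the dual system: 1·y_soil + 1·y_crew = 10.5 and 3·y_soil + 5·y_crew = 43.5.
Solving: y_soil = 4.5, y_crew = 6.
Shadow price of soil = 4.5.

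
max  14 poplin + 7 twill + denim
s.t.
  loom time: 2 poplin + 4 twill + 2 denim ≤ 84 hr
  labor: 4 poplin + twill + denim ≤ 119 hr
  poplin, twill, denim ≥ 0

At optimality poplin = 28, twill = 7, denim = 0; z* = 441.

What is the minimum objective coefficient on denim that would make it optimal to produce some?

At the optimum: loom time uses 84 of 84 (binding); labor uses 119 of 119 (binding).
The binding rows give the dual system: 2·y_loom time + 4·y_labor = 14 and 4·y_loom time + 1·y_labor = 7.
This yields shadow prices y_loom time = 1, y_labor = 3.
denim enters the basis when its profit ≥ yᵀa₃ = 1·2 + 3·1 = 5.

5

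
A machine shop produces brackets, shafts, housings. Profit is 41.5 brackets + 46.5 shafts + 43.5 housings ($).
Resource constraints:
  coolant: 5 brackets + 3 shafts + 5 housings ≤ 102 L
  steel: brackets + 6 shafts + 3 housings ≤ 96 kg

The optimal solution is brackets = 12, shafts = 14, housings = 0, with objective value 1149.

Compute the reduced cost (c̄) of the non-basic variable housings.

Both coolant and steel are binding at x*.
From A_Bᵀ y = c: 5·y_coolant + 1·y_steel = 41.5; 3·y_coolant + 6·y_steel = 46.5.
This yields shadow prices y_coolant = 7.5, y_steel = 4.
Reduced cost of housings: c₃ − yᵀa₃ = 43.5 − (7.5·5 + 4·3) = 43.5 − 49.5 = -6.

-6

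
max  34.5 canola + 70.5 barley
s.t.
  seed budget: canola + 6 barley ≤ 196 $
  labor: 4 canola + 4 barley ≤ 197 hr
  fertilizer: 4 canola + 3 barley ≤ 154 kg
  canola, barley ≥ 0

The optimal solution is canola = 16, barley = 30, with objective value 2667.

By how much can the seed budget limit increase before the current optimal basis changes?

Binding constraints: seed budget, fertilizer. The basis is B = [[1,6],[4,3]] with det -21.
Per unit increase in seed budget, x* moves by d = (-0.1429, 0.1905).
The basis stays optimal until labor becomes binding; allowable increase = 68.25 $.

68.25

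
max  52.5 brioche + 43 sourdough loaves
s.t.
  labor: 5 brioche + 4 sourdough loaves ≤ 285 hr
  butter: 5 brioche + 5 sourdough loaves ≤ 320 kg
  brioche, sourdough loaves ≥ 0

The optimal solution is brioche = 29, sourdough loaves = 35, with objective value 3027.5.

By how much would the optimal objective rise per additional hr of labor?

9.5

Check each constraint at x*: labor 285/285 (tight); butter 320/320 (tight).
The binding rows give the dual system: 5·y_labor + 5·y_butter = 52.5 and 4·y_labor + 5·y_butter = 43.
→ y_labor = 9.5 and y_butter = 1.
Shadow price of labor = 9.5.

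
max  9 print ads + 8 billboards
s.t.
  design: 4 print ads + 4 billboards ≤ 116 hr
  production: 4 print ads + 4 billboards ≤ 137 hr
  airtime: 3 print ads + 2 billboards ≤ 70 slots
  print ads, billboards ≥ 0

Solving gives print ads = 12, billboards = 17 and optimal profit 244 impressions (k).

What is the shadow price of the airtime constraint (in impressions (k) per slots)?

1

Check each constraint at x*: design 116/116 (tight); production 116/137 (slack 21); airtime 70/70 (tight).
Slack constraints have shadow price 0 (complementary slackness).
Dual feasibility on the basic columns requires 4·y_design + 3·y_airtime = 9, 4·y_design + 2·y_airtime = 8.
This yields shadow prices y_design = 1.5, y_airtime = 1.
Shadow price of airtime = 1.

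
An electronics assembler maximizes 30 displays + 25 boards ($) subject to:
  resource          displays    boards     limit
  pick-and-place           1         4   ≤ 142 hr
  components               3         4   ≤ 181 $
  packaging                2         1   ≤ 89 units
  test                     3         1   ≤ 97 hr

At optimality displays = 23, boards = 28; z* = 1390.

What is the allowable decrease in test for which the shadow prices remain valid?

7.875

Binding constraints: components, test. The basis is B = [[3,4],[3,1]] with det -9.
Per unit decrease in test, x* moves by d = (-0.4444, 0.3333).
The basis stays optimal until pick-and-place becomes binding; allowable decrease = 7.875 hr.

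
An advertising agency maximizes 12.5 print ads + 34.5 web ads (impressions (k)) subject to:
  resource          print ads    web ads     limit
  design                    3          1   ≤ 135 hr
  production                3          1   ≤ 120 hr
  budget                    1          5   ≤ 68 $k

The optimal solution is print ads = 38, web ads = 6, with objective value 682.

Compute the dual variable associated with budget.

At the optimum: design uses 120 of 135 (slack = 15); production uses 120 of 120 (binding); budget uses 68 of 68 (binding).
Slack constraints have shadow price 0 (complementary slackness).
Dual feasibility on the basic columns requires 3·y_production + 1·y_budget = 12.5, 1·y_production + 5·y_budget = 34.5.
This yields shadow prices y_production = 2, y_budget = 6.5.
Shadow price of budget = 6.5.

6.5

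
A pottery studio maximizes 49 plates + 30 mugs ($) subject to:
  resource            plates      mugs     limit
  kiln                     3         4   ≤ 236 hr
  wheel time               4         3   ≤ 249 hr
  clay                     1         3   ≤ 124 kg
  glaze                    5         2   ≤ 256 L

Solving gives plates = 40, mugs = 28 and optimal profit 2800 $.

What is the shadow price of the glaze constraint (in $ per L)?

9

Check each constraint at x*: kiln 232/236 (slack 4); wheel time 244/249 (slack 5); clay 124/124 (tight); glaze 256/256 (tight).
Since kiln, wheel time are not tight, their duals are 0.
From A_Bᵀ y = c: 1·y_clay + 5·y_glaze = 49; 3·y_clay + 2·y_glaze = 30.
Solving: y_clay = 4, y_glaze = 9.
Shadow price of glaze = 9.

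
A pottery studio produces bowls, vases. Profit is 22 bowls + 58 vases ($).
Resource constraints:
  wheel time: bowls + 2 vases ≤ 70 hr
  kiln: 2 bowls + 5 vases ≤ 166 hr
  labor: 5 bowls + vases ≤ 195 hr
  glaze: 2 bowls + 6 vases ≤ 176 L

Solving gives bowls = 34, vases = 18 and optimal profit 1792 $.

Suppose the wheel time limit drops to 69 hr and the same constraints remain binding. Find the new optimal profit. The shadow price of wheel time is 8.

Δb = -1, so new z* = 1792 + (8)·(-1) = 1792 − 8 = 1784.

1784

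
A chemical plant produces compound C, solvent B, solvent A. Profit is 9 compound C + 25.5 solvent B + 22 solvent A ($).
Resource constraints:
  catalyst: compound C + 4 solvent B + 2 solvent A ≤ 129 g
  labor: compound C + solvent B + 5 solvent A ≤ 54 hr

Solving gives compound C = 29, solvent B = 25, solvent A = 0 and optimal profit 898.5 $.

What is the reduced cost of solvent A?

-6.5

Check each constraint at x*: catalyst 129/129 (tight); labor 54/54 (tight).
From A_Bᵀ y = c: 1·y_catalyst + 1·y_labor = 9; 4·y_catalyst + 1·y_labor = 25.5.
Solving: y_catalyst = 5.5, y_labor = 3.5.
Reduced cost of solvent A: c₃ − yᵀa₃ = 22 − (5.5·2 + 3.5·5) = 22 − 28.5 = -6.5.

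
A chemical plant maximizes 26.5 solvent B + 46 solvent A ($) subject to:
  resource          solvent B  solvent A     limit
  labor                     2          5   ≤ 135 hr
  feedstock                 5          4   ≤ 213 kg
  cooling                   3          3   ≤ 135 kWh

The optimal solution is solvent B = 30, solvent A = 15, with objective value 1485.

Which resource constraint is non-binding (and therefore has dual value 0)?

labor: 135/135 (binding)
feedstock: 210/213 (slack 3)
cooling: 135/135 (binding)
By complementary slackness, a constraint with positive slack has shadow price 0 → feedstock.

feedstock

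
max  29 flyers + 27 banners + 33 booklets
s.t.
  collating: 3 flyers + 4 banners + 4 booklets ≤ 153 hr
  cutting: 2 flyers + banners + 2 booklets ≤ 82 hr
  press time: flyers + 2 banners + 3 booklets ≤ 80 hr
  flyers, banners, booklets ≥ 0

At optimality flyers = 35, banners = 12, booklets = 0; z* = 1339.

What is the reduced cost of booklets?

-1

Check each constraint at x*: collating 153/153 (tight); cutting 82/82 (tight); press time 59/80 (slack 21).
Slack constraints have shadow price 0 (complementary slackness).
Dual feasibility on the basic columns requires 3·y_collating + 2·y_cutting = 29, 4·y_collating + 1·y_cutting = 27.
This yields shadow prices y_collating = 5, y_cutting = 7.
Reduced cost of booklets: c₃ − yᵀa₃ = 33 − (5·4 + 7·2) = 33 − 34 = -1.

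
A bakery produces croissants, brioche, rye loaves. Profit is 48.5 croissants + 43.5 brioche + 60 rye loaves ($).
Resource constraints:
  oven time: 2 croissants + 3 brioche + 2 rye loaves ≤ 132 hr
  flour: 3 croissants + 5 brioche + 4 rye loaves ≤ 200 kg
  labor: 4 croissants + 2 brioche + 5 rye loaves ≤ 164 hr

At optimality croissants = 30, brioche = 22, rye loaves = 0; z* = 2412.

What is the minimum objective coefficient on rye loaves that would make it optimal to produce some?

Check each constraint at x*: oven time 126/132 (slack 6); flour 200/200 (tight); labor 164/164 (tight).
Since oven time is not tight, its dual is 0.
The binding rows give the dual system: 3·y_flour + 4·y_labor = 48.5 and 5·y_flour + 2·y_labor = 43.5.
Solving: y_flour = 5.5, y_labor = 8.
rye loaves enters the basis when its profit ≥ yᵀa₃ = 5.5·4 + 8·5 = 62.

62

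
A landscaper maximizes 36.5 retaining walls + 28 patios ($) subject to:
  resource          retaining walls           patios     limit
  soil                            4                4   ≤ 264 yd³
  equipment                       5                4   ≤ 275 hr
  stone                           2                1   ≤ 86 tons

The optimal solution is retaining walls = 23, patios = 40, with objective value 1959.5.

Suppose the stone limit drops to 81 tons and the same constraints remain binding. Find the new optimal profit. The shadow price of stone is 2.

1949.5

Δb = -5, so new z* = 1959.5 + (2)·(-5) = 1959.5 − 10 = 1949.5.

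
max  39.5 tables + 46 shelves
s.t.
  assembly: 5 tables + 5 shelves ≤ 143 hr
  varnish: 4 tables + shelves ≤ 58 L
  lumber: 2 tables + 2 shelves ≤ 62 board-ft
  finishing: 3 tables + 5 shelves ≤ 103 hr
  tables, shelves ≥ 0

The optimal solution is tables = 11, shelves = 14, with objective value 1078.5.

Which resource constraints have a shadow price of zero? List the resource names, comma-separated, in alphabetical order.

assembly: 125/143 (slack 18)
varnish: 58/58 (binding)
lumber: 50/62 (slack 12)
finishing: 103/103 (binding)
By complementary slackness, a constraint with positive slack has shadow price 0 → assembly, lumber.

assembly, lumber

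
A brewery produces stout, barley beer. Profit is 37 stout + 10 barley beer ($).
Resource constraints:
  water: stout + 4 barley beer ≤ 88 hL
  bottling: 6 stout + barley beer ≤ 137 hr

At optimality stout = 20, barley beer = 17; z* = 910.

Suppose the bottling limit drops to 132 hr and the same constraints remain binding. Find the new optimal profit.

880

Check each constraint at x*: water 88/88 (tight); bottling 137/137 (tight).
From A_Bᵀ y = c: 1·y_water + 6·y_bottling = 37; 4·y_water + 1·y_bottling = 10.
Solving: y_water = 1, y_bottling = 6.
Δz = y_bottling·Δb = 6 × (-5) = -30, so new z* = 910 − 30 = 880.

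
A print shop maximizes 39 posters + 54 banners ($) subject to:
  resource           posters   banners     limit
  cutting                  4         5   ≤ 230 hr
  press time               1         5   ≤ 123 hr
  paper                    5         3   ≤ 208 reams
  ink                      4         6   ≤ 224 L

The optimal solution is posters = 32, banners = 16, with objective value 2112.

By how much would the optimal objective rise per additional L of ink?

At the optimum: cutting uses 208 of 230 (slack = 22); press time uses 112 of 123 (slack = 11); paper uses 208 of 208 (binding); ink uses 224 of 224 (binding).
By complementary slackness, y = 0 for the non-binding constraints.
Dual feasibility on the basic columns requires 5·y_paper + 4·y_ink = 39, 3·y_paper + 6·y_ink = 54.
→ y_paper = 1 and y_ink = 8.5.
Shadow price of ink = 8.5.

8.5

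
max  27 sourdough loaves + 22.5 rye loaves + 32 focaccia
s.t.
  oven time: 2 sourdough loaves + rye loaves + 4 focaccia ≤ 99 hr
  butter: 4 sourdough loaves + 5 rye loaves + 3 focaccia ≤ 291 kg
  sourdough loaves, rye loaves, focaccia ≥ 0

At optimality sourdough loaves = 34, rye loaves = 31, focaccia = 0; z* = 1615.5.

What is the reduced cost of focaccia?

-7

Both oven time and butter are binding at x*.
Dual feasibility on the basic columns requires 2·y_oven time + 4·y_butter = 27, 1·y_oven time + 5·y_butter = 22.5.
Solving: y_oven time = 7.5, y_butter = 3.
Reduced cost of focaccia: c₃ − yᵀa₃ = 32 − (7.5·4 + 3·3) = 32 − 39 = -7.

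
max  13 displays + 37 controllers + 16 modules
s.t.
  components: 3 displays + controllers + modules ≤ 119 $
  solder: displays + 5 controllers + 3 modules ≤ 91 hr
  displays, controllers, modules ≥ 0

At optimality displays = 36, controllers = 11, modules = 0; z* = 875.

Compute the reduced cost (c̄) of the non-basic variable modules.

Check each constraint at x*: components 119/119 (tight); solder 91/91 (tight).
The binding rows give the dual system: 3·y_components + 1·y_solder = 13 and 1·y_components + 5·y_solder = 37.
This yields shadow prices y_components = 2, y_solder = 7.
Reduced cost of modules: c₃ − yᵀa₃ = 16 − (2·1 + 7·3) = 16 − 23 = -7.

-7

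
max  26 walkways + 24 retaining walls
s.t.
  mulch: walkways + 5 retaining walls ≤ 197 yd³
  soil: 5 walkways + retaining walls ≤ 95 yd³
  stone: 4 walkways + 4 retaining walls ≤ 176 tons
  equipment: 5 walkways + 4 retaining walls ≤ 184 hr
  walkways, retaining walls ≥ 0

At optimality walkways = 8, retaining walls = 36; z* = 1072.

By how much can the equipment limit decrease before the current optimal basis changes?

Binding constraints: stone, equipment. The basis is B = [[4,4],[5,4]] with det -4.
Per unit decrease in equipment, x* moves by d = (-1, 1).
The basis stays optimal until mulch becomes binding; allowable decrease = 2.25 hr.

2.25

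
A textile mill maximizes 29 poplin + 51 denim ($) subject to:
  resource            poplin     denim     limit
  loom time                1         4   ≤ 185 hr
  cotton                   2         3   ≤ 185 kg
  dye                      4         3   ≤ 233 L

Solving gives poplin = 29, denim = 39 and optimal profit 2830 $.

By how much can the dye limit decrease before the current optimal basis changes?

94.25

Binding constraints: loom time, dye. The basis is B = [[1,4],[4,3]] with det -13.
Per unit decrease in dye, x* moves by d = (-0.3077, 0.0769).
The basis stays optimal until poplin reaches 0; allowable decrease = 94.25 L.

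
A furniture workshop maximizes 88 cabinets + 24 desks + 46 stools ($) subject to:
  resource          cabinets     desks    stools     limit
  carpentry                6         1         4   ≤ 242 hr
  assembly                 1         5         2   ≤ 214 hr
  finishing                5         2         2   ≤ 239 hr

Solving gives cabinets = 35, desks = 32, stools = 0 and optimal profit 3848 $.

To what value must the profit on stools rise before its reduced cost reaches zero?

At the optimum: carpentry uses 242 of 242 (binding); assembly uses 195 of 214 (slack = 19); finishing uses 239 of 239 (binding).
Slack constraints have shadow price 0 (complementary slackness).
From A_Bᵀ y = c: 6·y_carpentry + 5·y_finishing = 88; 1·y_carpentry + 2·y_finishing = 24.
This yields shadow prices y_carpentry = 8, y_finishing = 8.
stools enters the basis when its profit ≥ yᵀa₃ = 8·4 + 8·2 = 48.

48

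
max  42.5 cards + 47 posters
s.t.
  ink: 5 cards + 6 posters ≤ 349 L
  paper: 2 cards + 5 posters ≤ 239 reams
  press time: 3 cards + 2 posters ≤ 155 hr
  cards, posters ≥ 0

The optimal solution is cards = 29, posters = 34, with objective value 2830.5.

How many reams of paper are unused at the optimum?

11

paper used = 2·29 + 5·34 = 228; slack = 239 − 228 = 11.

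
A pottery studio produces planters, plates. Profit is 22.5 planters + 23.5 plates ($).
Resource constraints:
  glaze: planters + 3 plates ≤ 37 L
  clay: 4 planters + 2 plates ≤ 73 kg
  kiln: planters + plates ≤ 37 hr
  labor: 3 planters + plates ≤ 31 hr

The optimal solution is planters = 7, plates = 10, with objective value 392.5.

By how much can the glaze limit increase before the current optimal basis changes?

56

Binding constraints: glaze, labor. The basis is B = [[1,3],[3,1]] with det -8.
Per unit increase in glaze, x* moves by d = (-0.125, 0.375).
The basis stays optimal until planters reaches 0; allowable increase = 56 L.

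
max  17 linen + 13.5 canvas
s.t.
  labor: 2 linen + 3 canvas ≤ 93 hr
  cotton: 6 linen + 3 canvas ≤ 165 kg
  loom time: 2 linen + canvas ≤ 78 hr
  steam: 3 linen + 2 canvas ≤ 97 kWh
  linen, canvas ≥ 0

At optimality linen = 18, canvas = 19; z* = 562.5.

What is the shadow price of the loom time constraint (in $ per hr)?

0

Check each constraint at x*: labor 93/93 (tight); cotton 165/165 (tight); loom time 55/78 (slack 23); steam 92/97 (slack 5).
By complementary slackness, y = 0 for the non-binding constraints.
From A_Bᵀ y = c: 2·y_labor + 6·y_cotton = 17; 3·y_labor + 3·y_cotton = 13.5.
Solving: y_labor = 2.5, y_cotton = 2.
Shadow price of loom time = 0.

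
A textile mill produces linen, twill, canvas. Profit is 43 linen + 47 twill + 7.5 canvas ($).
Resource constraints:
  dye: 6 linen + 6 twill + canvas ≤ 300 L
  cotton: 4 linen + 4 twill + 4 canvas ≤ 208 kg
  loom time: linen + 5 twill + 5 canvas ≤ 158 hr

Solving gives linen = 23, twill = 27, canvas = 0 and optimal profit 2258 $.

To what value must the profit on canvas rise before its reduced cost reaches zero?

12

Check each constraint at x*: dye 300/300 (tight); cotton 200/208 (slack 8); loom time 158/158 (tight).
Slack constraints have shadow price 0 (complementary slackness).
Dual feasibility on the basic columns requires 6·y_dye + 1·y_loom time = 43, 6·y_dye + 5·y_loom time = 47.
This yields shadow prices y_dye = 7, y_loom time = 1.
canvas enters the basis when its profit ≥ yᵀa₃ = 7·1 + 1·5 = 12.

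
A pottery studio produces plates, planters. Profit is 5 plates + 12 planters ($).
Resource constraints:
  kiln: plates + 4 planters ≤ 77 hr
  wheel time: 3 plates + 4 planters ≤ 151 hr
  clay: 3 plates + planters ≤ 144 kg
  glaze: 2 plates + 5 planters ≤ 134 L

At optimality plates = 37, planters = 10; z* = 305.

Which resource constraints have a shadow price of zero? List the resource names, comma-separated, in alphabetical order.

clay, glaze

kiln: 77/77 (binding)
wheel time: 151/151 (binding)
clay: 121/144 (slack 23)
glaze: 124/134 (slack 10)
By complementary slackness, a constraint with positive slack has shadow price 0 → clay, glaze.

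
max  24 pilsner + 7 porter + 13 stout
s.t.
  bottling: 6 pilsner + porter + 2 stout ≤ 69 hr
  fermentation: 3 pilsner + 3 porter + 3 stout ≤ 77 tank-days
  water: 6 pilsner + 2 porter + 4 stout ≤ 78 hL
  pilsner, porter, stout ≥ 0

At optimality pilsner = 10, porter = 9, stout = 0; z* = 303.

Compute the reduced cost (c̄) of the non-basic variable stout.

-1

At the optimum: bottling uses 69 of 69 (binding); fermentation uses 57 of 77 (slack = 20); water uses 78 of 78 (binding).
By complementary slackness, y = 0 for the non-binding constraint.
The binding rows give the dual system: 6·y_bottling + 6·y_water = 24 and 1·y_bottling + 2·y_water = 7.
This yields shadow prices y_bottling = 1, y_water = 3.
Reduced cost of stout: c₃ − yᵀa₃ = 13 − (1·2 + 3·4) = 13 − 14 = -1.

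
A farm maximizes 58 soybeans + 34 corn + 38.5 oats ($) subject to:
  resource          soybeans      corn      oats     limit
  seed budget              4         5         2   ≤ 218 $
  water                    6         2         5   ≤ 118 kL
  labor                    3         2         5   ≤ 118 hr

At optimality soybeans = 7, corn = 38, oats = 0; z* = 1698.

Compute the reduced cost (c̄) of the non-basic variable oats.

Check each constraint at x*: seed budget 218/218 (tight); water 118/118 (tight); labor 97/118 (slack 21).
Since labor is not tight, its dual is 0.
The binding rows give the dual system: 4·y_seed budget + 6·y_water = 58 and 5·y_seed budget + 2·y_water = 34.
Solving: y_seed budget = 4, y_water = 7.
Reduced cost of oats: c₃ − yᵀa₃ = 38.5 − (4·2 + 7·5) = 38.5 − 43 = -4.5.

-4.5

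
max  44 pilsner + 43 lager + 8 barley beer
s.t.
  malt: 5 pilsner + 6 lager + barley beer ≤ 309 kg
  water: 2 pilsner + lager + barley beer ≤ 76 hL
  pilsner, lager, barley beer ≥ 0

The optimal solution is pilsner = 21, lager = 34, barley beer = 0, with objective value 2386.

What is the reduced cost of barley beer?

At the optimum: malt uses 309 of 309 (binding); water uses 76 of 76 (binding).
The binding rows give the dual system: 5·y_malt + 2·y_water = 44 and 6·y_malt + 1·y_water = 43.
→ y_malt = 6 and y_water = 7.
Reduced cost of barley beer: c₃ − yᵀa₃ = 8 − (6·1 + 7·1) = 8 − 13 = -5.

-5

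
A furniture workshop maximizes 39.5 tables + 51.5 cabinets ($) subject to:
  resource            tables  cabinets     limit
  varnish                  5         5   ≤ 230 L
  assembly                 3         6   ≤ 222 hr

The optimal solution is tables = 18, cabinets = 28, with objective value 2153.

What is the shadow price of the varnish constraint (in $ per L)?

Both varnish and assembly are binding at x*.
From A_Bᵀ y = c: 5·y_varnish + 3·y_assembly = 39.5; 5·y_varnish + 6·y_assembly = 51.5.
→ y_varnish = 5.5 and y_assembly = 4.
Shadow price of varnish = 5.5.

5.5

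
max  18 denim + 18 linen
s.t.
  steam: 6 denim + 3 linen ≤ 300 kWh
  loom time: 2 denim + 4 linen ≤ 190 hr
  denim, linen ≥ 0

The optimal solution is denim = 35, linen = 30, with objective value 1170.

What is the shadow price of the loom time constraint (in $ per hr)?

Check each constraint at x*: steam 300/300 (tight); loom time 190/190 (tight).
Dual feasibility on the basic columns requires 6·y_steam + 2·y_loom time = 18, 3·y_steam + 4·y_loom time = 18.
This yields shadow prices y_steam = 2, y_loom time = 3.
Shadow price of loom time = 3.

3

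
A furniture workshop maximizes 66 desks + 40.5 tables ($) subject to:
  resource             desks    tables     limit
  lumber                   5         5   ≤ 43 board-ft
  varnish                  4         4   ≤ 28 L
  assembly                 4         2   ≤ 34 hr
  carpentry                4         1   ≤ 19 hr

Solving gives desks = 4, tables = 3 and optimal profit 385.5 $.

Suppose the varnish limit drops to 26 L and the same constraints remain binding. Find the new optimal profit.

369.5

Binding: varnish and carpentry. Non-binding: lumber (8 unused), assembly (12 unused).
Slack constraints have shadow price 0 (complementary slackness).
From A_Bᵀ y = c: 4·y_varnish + 4·y_carpentry = 66; 4·y_varnish + 1·y_carpentry = 40.5.
Solving: y_varnish = 8, y_carpentry = 8.5.
Δz = y_varnish·Δb = 8 × (-2) = -16, so new z* = 385.5 − 16 = 369.5.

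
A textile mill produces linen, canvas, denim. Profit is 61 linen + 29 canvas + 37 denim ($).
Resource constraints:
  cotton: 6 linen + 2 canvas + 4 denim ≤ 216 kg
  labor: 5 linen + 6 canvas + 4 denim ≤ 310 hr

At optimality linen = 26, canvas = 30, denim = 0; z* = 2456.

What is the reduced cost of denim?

-5

At the optimum: cotton uses 216 of 216 (binding); labor uses 310 of 310 (binding).
Dual feasibility on the basic columns requires 6·y_cotton + 5·y_labor = 61, 2·y_cotton + 6·y_labor = 29.
→ y_cotton = 8.5 and y_labor = 2.
Reduced cost of denim: c₃ − yᵀa₃ = 37 − (8.5·4 + 2·4) = 37 − 42 = -5.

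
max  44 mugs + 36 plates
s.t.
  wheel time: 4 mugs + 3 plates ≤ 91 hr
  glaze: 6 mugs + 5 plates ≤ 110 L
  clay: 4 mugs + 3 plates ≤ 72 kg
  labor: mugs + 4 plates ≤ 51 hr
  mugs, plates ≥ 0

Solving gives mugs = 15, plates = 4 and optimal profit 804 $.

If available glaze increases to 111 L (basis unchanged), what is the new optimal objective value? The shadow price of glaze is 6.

810

Δb = 1, so new z* = 804 + (6)·(1) = 804 + 6 = 810.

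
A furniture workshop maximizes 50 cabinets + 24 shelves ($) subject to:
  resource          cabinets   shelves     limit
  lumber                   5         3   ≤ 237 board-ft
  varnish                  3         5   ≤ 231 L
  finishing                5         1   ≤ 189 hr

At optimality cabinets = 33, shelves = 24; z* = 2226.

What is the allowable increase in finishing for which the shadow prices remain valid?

Binding constraints: lumber, finishing. The basis is B = [[5,3],[5,1]] with det -10.
Per unit increase in finishing, x* moves by d = (0.3, -0.5).
The basis stays optimal until shelves reaches 0; allowable increase = 48 hr.

48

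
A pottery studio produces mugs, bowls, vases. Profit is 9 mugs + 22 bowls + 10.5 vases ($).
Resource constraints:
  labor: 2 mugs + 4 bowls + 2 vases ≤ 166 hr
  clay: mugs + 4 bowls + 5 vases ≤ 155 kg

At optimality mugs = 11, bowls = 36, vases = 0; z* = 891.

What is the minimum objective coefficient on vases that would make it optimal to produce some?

Check each constraint at x*: labor 166/166 (tight); clay 155/155 (tight).
The binding rows give the dual system: 2·y_labor + 1·y_clay = 9 and 4·y_labor + 4·y_clay = 22.
This yields shadow prices y_labor = 3.5, y_clay = 2.
vases enters the basis when its profit ≥ yᵀa₃ = 3.5·2 + 2·5 = 17.

17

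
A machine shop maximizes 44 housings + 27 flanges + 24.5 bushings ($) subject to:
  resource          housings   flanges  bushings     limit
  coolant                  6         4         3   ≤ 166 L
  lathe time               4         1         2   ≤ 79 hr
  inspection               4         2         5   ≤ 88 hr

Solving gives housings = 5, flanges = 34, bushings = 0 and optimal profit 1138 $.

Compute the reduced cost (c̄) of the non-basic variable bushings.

-8

At the optimum: coolant uses 166 of 166 (binding); lathe time uses 54 of 79 (slack = 25); inspection uses 88 of 88 (binding).
Since lathe time is not tight, its dual is 0.
Dual feasibility on the basic columns requires 6·y_coolant + 4·y_inspection = 44, 4·y_coolant + 2·y_inspection = 27.
This yields shadow prices y_coolant = 5, y_inspection = 3.5.
Reduced cost of bushings: c₃ − yᵀa₃ = 24.5 − (5·3 + 3.5·5) = 24.5 − 32.5 = -8.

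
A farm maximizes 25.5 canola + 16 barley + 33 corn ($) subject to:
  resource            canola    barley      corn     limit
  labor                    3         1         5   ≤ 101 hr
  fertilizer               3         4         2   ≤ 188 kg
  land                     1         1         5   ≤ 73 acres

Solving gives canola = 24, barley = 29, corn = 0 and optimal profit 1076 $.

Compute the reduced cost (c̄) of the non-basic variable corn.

Binding: labor and fertilizer. Non-binding: land (20 unused).
Since land is not tight, its dual is 0.
From A_Bᵀ y = c: 3·y_labor + 3·y_fertilizer = 25.5; 1·y_labor + 4·y_fertilizer = 16.
→ y_labor = 6 and y_fertilizer = 2.5.
Reduced cost of corn: c₃ − yᵀa₃ = 33 − (6·5 + 2.5·2) = 33 − 35 = -2.

-2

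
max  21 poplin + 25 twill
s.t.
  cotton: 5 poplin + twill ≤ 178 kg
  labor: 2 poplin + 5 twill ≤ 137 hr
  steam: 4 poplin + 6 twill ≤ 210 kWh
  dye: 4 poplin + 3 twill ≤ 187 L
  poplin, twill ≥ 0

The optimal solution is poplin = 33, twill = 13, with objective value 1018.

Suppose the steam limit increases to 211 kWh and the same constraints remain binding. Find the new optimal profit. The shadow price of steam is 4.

1022

Δb = 1, so new z* = 1018 + (4)·(1) = 1018 + 4 = 1022.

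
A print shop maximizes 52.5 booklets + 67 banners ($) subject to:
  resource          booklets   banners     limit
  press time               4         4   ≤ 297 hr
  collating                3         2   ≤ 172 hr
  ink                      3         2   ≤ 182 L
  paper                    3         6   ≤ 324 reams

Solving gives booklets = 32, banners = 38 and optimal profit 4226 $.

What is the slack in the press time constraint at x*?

17

press time used = 4·32 + 4·38 = 280; slack = 297 − 280 = 17.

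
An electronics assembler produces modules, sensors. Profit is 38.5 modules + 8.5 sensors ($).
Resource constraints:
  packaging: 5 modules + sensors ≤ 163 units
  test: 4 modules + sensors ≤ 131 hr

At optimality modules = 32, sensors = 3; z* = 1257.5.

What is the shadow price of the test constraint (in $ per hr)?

4

At the optimum: packaging uses 163 of 163 (binding); test uses 131 of 131 (binding).
Dual feasibility on the basic columns requires 5·y_packaging + 4·y_test = 38.5, 1·y_packaging + 1·y_test = 8.5.
This yields shadow prices y_packaging = 4.5, y_test = 4.
Shadow price of test = 4.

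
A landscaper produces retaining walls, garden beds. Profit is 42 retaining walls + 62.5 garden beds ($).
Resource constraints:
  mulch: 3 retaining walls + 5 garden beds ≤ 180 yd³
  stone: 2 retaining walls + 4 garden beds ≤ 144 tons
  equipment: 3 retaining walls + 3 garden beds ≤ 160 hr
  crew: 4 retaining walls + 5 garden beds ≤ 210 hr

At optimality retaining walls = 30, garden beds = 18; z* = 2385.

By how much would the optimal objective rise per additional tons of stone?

0

Binding: mulch and crew. Non-binding: stone (12 unused), equipment (16 unused).
By complementary slackness, y = 0 for the non-binding constraints.
The binding rows give the dual system: 3·y_mulch + 4·y_crew = 42 and 5·y_mulch + 5·y_crew = 62.5.
This yields shadow prices y_mulch = 8, y_crew = 4.5.
Shadow price of stone = 0.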